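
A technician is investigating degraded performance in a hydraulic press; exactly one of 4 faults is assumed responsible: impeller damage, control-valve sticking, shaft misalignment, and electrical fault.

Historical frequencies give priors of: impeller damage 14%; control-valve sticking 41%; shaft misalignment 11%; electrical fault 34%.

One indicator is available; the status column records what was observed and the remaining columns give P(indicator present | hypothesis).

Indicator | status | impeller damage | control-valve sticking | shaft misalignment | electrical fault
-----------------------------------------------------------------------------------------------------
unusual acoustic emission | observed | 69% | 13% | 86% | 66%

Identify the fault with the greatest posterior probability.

electrical fault

Multiply each prior by the likelihood of the indicator:
  impeller damage: 0.14 × 0.69 = 0.0966
  control-valve sticking: 0.41 × 0.13 = 0.0533
  shaft misalignment: 0.11 × 0.86 = 0.0946
  electrical fault: 0.34 × 0.66 = 0.2244
Normalizing constant Z = 0.0966 + 0.0533 + 0.0946 + 0.2244 = 0.4689.
P(impeller damage | evidence) ≈ 0.0966 / 0.4689 ≈ 0.206
P(control-valve sticking | evidence) ≈ 0.0533 / 0.4689 ≈ 0.114
P(shaft misalignment | evidence) ≈ 0.0946 / 0.4689 ≈ 0.202
P(electrical fault | evidence) ≈ 0.2244 / 0.4689 ≈ 0.479
The largest is 0.479, so electrical fault is most probable.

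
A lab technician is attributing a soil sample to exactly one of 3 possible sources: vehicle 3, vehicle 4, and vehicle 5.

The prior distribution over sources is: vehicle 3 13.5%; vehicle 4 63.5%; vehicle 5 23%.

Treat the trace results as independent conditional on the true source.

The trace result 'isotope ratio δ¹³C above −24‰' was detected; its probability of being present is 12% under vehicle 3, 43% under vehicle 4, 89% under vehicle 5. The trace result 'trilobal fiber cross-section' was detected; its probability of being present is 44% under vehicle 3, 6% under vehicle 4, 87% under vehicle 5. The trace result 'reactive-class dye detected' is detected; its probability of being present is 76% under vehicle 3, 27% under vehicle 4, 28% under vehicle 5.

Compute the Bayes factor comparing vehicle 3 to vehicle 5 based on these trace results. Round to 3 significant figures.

0.185

Joint likelihood of the trace result pattern under each hypothesis:
  vehicle 3: 0.12 × 0.44 × 0.76 = 0.040128
  vehicle 5: 0.89 × 0.87 × 0.28 = 0.2168
Bayes factor = 0.040128 / 0.2168 ≈ 0.185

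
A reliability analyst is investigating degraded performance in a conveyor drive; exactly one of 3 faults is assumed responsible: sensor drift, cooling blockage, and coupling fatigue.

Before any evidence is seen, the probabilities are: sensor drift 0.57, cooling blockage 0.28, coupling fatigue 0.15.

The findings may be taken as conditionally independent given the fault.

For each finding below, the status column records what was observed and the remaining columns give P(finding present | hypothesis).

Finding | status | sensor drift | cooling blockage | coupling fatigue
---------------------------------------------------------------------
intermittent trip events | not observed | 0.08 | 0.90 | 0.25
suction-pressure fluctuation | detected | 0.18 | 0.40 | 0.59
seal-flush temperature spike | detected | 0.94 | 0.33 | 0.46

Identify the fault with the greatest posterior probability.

sensor drift

By Bayes' rule with conditional independence, the unnormalized weight for each hypothesis is prior × ∏ likelihoods (using 1 − P(present | H) for each absent finding):
  sensor drift: 0.57 × (1 − 0.08) × 0.18 × 0.94 = 0.088728
  cooling blockage: 0.28 × (1 − 0.90) × 0.40 × 0.33 = 0.003696
  coupling fatigue: 0.15 × (1 − 0.25) × 0.59 × 0.46 = 0.030532
The unnormalized weights sum to 0.12296.
P(sensor drift | evidence) ≈ 0.088728 / 0.12296 ≈ 0.722
P(cooling blockage | evidence) ≈ 0.003696 / 0.12296 ≈ 0.030
P(coupling fatigue | evidence) ≈ 0.030532 / 0.12296 ≈ 0.248
The largest is 0.722, so sensor drift is most probable.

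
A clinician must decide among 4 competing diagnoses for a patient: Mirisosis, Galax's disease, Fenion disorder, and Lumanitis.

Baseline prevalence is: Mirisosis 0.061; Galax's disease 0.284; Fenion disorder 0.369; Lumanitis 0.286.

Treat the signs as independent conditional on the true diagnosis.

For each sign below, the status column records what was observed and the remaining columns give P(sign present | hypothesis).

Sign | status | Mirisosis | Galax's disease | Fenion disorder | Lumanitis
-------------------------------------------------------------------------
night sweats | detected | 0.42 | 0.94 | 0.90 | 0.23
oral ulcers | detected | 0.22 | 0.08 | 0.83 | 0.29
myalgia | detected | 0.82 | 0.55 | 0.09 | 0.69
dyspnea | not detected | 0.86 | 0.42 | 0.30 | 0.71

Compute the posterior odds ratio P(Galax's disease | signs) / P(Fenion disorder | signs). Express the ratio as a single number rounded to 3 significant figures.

The normalizing constant cancels in an odds ratio, so compute prior × likelihood for the two hypotheses only (using 1 − P(present | H) for each absent sign):
  Galax's disease: 0.284 × 0.94 × 0.08 × 0.55 × (1 − 0.42) = 0.0068128
  Fenion disorder: 0.369 × 0.90 × 0.83 × 0.09 × (1 − 0.30) = 0.017366
Odds(Galax's disease : Fenion disorder) = 0.0068128 / 0.017366 ≈ 0.392.

0.392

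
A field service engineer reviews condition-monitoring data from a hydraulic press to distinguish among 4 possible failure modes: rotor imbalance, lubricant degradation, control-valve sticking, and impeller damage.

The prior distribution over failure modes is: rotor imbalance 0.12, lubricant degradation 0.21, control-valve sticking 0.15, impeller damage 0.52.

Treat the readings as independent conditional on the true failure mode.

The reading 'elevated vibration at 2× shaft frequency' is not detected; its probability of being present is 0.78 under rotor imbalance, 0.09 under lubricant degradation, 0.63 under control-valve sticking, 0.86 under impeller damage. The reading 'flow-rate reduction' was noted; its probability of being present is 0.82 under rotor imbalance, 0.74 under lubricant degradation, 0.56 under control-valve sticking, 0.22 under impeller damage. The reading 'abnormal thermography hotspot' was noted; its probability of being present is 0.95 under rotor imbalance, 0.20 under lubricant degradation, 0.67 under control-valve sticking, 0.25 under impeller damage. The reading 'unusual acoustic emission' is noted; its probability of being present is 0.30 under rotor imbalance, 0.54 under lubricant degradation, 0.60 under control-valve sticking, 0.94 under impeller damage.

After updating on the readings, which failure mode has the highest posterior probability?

lubricant degradation

By Bayes' rule with conditional independence, the unnormalized weight for each hypothesis is prior × ∏ likelihoods (using 1 − P(present | H) for each absent reading):
  rotor imbalance: 0.12 × (1 − 0.78) × 0.82 × 0.95 × 0.30 = 0.0061697
  lubricant degradation: 0.21 × (1 − 0.09) × 0.74 × 0.20 × 0.54 = 0.015273
  control-valve sticking: 0.15 × (1 − 0.63) × 0.56 × 0.67 × 0.60 = 0.012494
  impeller damage: 0.52 × (1 − 0.86) × 0.22 × 0.25 × 0.94 = 0.0037638
The unnormalized weights sum to 0.0377.
P(rotor imbalance | evidence) ≈ 0.0061697 / 0.0377 ≈ 0.164
P(lubricant degradation | evidence) ≈ 0.015273 / 0.0377 ≈ 0.405
P(control-valve sticking | evidence) ≈ 0.012494 / 0.0377 ≈ 0.331
P(impeller damage | evidence) ≈ 0.0037638 / 0.0377 ≈ 0.100
The largest is 0.405, so lubricant degradation is most probable.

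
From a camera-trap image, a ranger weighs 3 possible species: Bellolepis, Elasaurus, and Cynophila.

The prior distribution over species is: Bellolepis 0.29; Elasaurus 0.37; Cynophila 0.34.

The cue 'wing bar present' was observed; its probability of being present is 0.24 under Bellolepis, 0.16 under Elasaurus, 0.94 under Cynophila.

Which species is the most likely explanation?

Cynophila

By Bayes' rule, the unnormalized weight for each hypothesis is prior × likelihood:
  Bellolepis: 0.29 × 0.24 = 0.0696
  Elasaurus: 0.37 × 0.16 = 0.0592
  Cynophila: 0.34 × 0.94 = 0.3196
Normalizing constant Z = 0.0696 + 0.0592 + 0.3196 = 0.4484.
P(Bellolepis | evidence) ≈ 0.0696 / 0.4484 ≈ 0.155
P(Elasaurus | evidence) ≈ 0.0592 / 0.4484 ≈ 0.132
P(Cynophila | evidence) ≈ 0.3196 / 0.4484 ≈ 0.713
The largest is 0.713, so Cynophila is most probable.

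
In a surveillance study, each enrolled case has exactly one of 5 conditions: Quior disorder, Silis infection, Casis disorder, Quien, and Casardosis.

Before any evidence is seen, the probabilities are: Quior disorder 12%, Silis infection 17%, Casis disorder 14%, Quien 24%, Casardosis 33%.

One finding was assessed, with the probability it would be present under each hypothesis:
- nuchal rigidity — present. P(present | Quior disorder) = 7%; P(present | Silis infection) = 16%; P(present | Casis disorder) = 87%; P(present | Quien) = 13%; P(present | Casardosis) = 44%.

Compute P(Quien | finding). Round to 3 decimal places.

0.093

Multiply each prior by the likelihood of the finding:
  Quior disorder: 0.12 × 0.07 = 0.0084
  Silis infection: 0.17 × 0.16 = 0.0272
  Casis disorder: 0.14 × 0.87 = 0.1218
  Quien: 0.24 × 0.13 = 0.0312
  Casardosis: 0.33 × 0.44 = 0.1452
Normalizing constant Z = 0.0084 + 0.0272 + 0.1218 + 0.0312 + 0.1452 = 0.3338.
P(Quien | evidence) = 0.0312 / 0.3338 ≈ 0.093.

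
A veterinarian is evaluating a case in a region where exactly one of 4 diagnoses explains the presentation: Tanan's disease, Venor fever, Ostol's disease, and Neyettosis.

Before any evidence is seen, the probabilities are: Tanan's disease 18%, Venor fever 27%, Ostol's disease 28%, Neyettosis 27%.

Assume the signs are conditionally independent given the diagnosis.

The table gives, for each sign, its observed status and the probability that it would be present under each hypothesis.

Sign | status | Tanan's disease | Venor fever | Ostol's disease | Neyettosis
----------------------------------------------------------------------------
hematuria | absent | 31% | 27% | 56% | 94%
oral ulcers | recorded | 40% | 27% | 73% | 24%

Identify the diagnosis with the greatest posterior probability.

Multiply each prior by the joint likelihood of the sign pattern (using 1 − P(present | H) for each absent sign):
  Tanan's disease: 0.18 × (1 − 0.31) × 0.40 = 0.04968
  Venor fever: 0.27 × (1 − 0.27) × 0.27 = 0.053217
  Ostol's disease: 0.28 × (1 − 0.56) × 0.73 = 0.089936
  Neyettosis: 0.27 × (1 − 0.94) × 0.24 = 0.003888
Normalizing constant Z = 0.04968 + 0.053217 + 0.089936 + 0.003888 = 0.19672.
P(Tanan's disease | evidence) ≈ 0.04968 / 0.19672 ≈ 0.253
P(Venor fever | evidence) ≈ 0.053217 / 0.19672 ≈ 0.271
P(Ostol's disease | evidence) ≈ 0.089936 / 0.19672 ≈ 0.457
P(Neyettosis | evidence) ≈ 0.003888 / 0.19672 ≈ 0.020
The largest is 0.457, so Ostol's disease is most probable.

Ostol's disease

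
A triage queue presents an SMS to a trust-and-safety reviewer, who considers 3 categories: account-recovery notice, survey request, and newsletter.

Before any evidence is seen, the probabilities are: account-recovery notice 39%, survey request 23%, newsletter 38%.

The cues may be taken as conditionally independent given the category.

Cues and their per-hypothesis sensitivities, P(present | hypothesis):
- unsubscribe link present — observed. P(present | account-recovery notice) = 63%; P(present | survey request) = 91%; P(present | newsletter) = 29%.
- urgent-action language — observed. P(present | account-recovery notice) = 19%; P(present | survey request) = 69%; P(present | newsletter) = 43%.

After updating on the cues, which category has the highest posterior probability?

For each hypothesis, the unnormalized posterior weight is prior × product of the cue likelihoods:
  account-recovery notice: 0.39 × 0.63 × 0.19 = 0.046683
  survey request: 0.23 × 0.91 × 0.69 = 0.14442
  newsletter: 0.38 × 0.29 × 0.43 = 0.047386
The unnormalized weights sum to 0.23849.
P(account-recovery notice | evidence) ≈ 0.046683 / 0.23849 ≈ 0.196
P(survey request | evidence) ≈ 0.14442 / 0.23849 ≈ 0.606
P(newsletter | evidence) ≈ 0.047386 / 0.23849 ≈ 0.199
The largest is 0.606, so survey request is most probable.

survey request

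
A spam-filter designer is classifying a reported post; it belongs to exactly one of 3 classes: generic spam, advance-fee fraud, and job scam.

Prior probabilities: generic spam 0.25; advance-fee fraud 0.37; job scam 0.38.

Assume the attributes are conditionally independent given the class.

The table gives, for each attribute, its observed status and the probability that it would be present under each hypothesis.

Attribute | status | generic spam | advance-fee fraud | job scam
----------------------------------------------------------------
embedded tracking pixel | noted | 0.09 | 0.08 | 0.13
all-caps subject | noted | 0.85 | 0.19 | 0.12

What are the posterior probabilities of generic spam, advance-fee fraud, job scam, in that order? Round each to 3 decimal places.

0.623, 0.183, 0.193

For each hypothesis, the unnormalized posterior weight is prior × product of the attribute likelihoods:
  generic spam: 0.25 × 0.09 × 0.85 = 0.019125
  advance-fee fraud: 0.37 × 0.08 × 0.19 = 0.005624
  job scam: 0.38 × 0.13 × 0.12 = 0.005928
Normalizing constant Z = 0.019125 + 0.005624 + 0.005928 = 0.030677.
P(generic spam | evidence) = 0.019125 / 0.030677 ≈ 0.623
P(advance-fee fraud | evidence) = 0.005624 / 0.030677 ≈ 0.183
P(job scam | evidence) = 0.005928 / 0.030677 ≈ 0.193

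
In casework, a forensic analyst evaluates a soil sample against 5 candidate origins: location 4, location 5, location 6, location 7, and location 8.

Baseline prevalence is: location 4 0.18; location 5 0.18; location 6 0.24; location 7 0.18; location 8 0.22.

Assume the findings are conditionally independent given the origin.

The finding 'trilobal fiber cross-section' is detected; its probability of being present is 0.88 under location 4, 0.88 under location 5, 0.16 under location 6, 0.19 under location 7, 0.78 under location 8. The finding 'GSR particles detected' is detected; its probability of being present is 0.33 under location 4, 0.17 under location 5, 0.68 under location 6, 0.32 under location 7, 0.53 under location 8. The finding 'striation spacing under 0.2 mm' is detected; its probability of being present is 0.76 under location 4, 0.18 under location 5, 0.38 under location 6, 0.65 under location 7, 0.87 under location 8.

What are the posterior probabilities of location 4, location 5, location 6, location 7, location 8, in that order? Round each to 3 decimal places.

0.282, 0.034, 0.071, 0.051, 0.562

By Bayes' rule with conditional independence, the unnormalized weight for each hypothesis is prior × ∏ likelihoods:
  location 4: 0.18 × 0.88 × 0.33 × 0.76 = 0.039727
  location 5: 0.18 × 0.88 × 0.17 × 0.18 = 0.004847
  location 6: 0.24 × 0.16 × 0.68 × 0.38 = 0.0099226
  location 7: 0.18 × 0.19 × 0.32 × 0.65 = 0.0071136
  location 8: 0.22 × 0.78 × 0.53 × 0.87 = 0.079125
Normalizing constant Z = 0.039727 + 0.004847 + 0.0099226 + 0.0071136 + 0.079125 = 0.14073.
P(location 4 | evidence) = 0.039727 / 0.14073 ≈ 0.282
P(location 5 | evidence) = 0.004847 / 0.14073 ≈ 0.034
P(location 6 | evidence) = 0.0099226 / 0.14073 ≈ 0.071
P(location 7 | evidence) = 0.0071136 / 0.14073 ≈ 0.051
P(location 8 | evidence) = 0.079125 / 0.14073 ≈ 0.562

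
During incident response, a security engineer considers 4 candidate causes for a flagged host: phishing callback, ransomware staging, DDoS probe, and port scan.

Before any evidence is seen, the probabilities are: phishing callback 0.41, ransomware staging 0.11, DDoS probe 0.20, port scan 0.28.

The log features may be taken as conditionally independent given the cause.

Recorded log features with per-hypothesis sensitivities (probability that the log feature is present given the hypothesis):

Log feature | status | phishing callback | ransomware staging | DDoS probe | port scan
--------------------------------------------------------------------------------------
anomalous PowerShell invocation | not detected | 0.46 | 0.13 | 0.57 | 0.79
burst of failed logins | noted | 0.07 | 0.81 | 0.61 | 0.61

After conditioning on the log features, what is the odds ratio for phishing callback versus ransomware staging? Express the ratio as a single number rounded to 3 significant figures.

0.200

The normalizing constant cancels in an odds ratio, so compute prior × likelihood for the two hypotheses only (using 1 − P(present | H) for each absent log feature):
  phishing callback: 0.41 × (1 − 0.46) × 0.07 = 0.015498
  ransomware staging: 0.11 × (1 − 0.13) × 0.81 = 0.077517
Odds(phishing callback : ransomware staging) = 0.015498 / 0.077517 ≈ 0.200.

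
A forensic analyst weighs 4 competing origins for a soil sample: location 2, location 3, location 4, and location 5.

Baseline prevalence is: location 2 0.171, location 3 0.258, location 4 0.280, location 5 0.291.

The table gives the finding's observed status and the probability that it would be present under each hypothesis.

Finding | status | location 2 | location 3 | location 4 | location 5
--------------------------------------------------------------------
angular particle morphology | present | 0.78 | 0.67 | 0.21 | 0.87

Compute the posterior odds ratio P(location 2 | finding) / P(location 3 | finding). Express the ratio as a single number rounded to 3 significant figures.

0.772

Posterior odds equal prior odds times the likelihood ratio; only the two competing hypotheses matter.
  location 2: 0.171 × 0.78 = 0.13338
  location 3: 0.258 × 0.67 = 0.17286
Odds(location 2 : location 3) = 0.13338 / 0.17286 ≈ 0.772.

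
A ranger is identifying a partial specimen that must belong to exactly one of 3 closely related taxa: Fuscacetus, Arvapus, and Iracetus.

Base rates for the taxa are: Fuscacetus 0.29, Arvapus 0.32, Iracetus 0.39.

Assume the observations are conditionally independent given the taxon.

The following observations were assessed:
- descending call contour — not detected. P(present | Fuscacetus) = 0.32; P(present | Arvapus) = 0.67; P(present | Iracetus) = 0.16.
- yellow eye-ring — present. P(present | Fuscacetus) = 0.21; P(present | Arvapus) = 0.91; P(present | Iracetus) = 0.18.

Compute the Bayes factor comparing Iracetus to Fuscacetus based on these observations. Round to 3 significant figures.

Take the product of per-observation likelihoods under each hypothesis (using 1 − P(present | H) for each absent observation), then divide.
  Iracetus: (1 − 0.16) × 0.18 = 0.1512
  Fuscacetus: (1 − 0.32) × 0.21 = 0.1428
Bayes factor = 0.1512 / 0.1428 ≈ 1.06

1.06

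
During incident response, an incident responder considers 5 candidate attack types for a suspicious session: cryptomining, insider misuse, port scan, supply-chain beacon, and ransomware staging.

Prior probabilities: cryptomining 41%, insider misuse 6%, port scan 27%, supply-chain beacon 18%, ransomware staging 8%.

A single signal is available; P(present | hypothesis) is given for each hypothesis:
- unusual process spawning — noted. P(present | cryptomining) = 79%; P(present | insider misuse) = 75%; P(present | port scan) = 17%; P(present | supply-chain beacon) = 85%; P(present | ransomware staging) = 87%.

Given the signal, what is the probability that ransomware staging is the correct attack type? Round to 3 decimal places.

0.109

By Bayes' rule, the unnormalized weight for each hypothesis is prior × likelihood:
  cryptomining: 0.41 × 0.79 = 0.3239
  insider misuse: 0.06 × 0.75 = 0.045
  port scan: 0.27 × 0.17 = 0.0459
  supply-chain beacon: 0.18 × 0.85 = 0.153
  ransomware staging: 0.08 × 0.87 = 0.0696
Normalizing constant Z = 0.3239 + 0.045 + 0.0459 + 0.153 + 0.0696 = 0.6374.
P(ransomware staging | evidence) = 0.0696 / 0.6374 ≈ 0.109.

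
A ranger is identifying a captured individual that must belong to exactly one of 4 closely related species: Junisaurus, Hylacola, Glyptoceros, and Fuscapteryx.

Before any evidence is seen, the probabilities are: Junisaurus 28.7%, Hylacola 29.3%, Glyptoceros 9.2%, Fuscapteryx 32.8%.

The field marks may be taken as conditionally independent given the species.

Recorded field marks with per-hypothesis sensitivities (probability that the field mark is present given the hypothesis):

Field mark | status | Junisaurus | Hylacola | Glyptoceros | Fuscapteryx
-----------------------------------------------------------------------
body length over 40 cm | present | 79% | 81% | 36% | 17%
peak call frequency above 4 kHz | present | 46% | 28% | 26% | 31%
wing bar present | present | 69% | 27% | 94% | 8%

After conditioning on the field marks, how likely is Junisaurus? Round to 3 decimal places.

0.724

By Bayes' rule with conditional independence, the unnormalized weight for each hypothesis is prior × ∏ likelihoods:
  Junisaurus: 0.287 × 0.79 × 0.46 × 0.69 = 0.071964
  Hylacola: 0.293 × 0.81 × 0.28 × 0.27 = 0.017942
  Glyptoceros: 0.092 × 0.36 × 0.26 × 0.94 = 0.0080945
  Fuscapteryx: 0.328 × 0.17 × 0.31 × 0.08 = 0.0013828
Marginal likelihood of the evidence = 0.099384.
P(Junisaurus | evidence) = 0.071964 / 0.099384 ≈ 0.724.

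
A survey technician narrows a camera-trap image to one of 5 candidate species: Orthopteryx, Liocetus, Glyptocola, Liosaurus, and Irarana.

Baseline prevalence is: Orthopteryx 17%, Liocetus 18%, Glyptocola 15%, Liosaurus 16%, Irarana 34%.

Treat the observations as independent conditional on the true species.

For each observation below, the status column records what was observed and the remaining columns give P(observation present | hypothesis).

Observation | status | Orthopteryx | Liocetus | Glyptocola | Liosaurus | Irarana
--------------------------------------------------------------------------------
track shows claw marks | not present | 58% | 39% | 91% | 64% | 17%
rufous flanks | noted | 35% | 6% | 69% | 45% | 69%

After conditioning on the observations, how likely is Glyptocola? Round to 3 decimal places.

Multiply each prior by the joint likelihood of the evidence pattern (using 1 − P(present | H) for each absent observation):
  Orthopteryx: 0.17 × (1 − 0.58) × 0.35 = 0.02499
  Liocetus: 0.18 × (1 − 0.39) × 0.06 = 0.006588
  Glyptocola: 0.15 × (1 − 0.91) × 0.69 = 0.009315
  Liosaurus: 0.16 × (1 − 0.64) × 0.45 = 0.02592
  Irarana: 0.34 × (1 − 0.17) × 0.69 = 0.19472
Normalizing constant Z = 0.02499 + 0.006588 + 0.009315 + 0.02592 + 0.19472 = 0.26153.
P(Glyptocola | evidence) = 0.009315 / 0.26153 ≈ 0.036.

0.036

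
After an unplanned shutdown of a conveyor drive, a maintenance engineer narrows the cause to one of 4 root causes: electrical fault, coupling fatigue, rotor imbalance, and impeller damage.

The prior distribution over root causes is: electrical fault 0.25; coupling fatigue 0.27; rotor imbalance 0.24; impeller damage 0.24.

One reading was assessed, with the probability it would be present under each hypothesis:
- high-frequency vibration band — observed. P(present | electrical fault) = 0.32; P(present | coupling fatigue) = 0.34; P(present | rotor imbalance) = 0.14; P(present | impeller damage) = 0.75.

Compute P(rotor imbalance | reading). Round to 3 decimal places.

0.087

By Bayes' rule, the unnormalized weight for each hypothesis is prior × likelihood:
  electrical fault: 0.25 × 0.32 = 0.08
  coupling fatigue: 0.27 × 0.34 = 0.0918
  rotor imbalance: 0.24 × 0.14 = 0.0336
  impeller damage: 0.24 × 0.75 = 0.18
Marginal likelihood of the evidence = 0.3854.
P(rotor imbalance | evidence) = 0.0336 / 0.3854 ≈ 0.087.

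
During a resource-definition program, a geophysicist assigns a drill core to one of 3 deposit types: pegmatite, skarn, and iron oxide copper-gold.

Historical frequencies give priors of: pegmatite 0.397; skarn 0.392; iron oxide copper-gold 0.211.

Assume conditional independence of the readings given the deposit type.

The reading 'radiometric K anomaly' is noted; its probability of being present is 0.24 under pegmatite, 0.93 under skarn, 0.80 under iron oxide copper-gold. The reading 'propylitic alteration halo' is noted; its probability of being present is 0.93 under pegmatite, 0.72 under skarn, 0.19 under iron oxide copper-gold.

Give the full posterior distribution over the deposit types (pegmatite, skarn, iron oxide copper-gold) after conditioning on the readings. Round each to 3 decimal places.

For each hypothesis, the unnormalized posterior weight is prior × product of the reading likelihoods:
  pegmatite: 0.397 × 0.24 × 0.93 = 0.08861
  skarn: 0.392 × 0.93 × 0.72 = 0.26248
  iron oxide copper-gold: 0.211 × 0.80 × 0.19 = 0.032072
Marginal likelihood of the evidence = 0.38317.
P(pegmatite | evidence) = 0.08861 / 0.38317 ≈ 0.231
P(skarn | evidence) = 0.26248 / 0.38317 ≈ 0.685
P(iron oxide copper-gold | evidence) = 0.032072 / 0.38317 ≈ 0.084

0.231, 0.685, 0.084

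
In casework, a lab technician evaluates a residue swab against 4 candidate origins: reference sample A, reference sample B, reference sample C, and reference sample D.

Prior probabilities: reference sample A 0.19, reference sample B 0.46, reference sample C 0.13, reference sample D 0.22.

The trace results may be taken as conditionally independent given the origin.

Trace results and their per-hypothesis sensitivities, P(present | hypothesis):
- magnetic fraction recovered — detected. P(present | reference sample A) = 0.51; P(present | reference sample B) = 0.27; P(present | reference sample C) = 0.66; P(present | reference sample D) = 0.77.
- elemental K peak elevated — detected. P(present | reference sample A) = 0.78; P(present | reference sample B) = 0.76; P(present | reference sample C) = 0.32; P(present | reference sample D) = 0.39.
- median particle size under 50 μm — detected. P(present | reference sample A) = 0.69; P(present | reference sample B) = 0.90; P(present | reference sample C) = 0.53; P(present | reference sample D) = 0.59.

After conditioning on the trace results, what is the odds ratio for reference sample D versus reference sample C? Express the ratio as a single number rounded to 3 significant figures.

2.68

The normalizing constant cancels in an odds ratio, so compute prior × likelihood for the two hypotheses only:
  reference sample D: 0.22 × 0.77 × 0.39 × 0.59 = 0.038979
  reference sample C: 0.13 × 0.66 × 0.32 × 0.53 = 0.014552
Posterior odds = 0.038979 / 0.014552 ≈ 2.68.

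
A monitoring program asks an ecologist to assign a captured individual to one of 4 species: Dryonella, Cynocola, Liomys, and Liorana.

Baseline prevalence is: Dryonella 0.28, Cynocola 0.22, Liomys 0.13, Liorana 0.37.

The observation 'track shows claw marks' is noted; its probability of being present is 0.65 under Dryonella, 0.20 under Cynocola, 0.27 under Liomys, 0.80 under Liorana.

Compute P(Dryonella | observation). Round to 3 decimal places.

0.327

Multiply each prior by the likelihood of the observation:
  Dryonella: 0.28 × 0.65 = 0.182
  Cynocola: 0.22 × 0.20 = 0.044
  Liomys: 0.13 × 0.27 = 0.0351
  Liorana: 0.37 × 0.80 = 0.296
The unnormalized weights sum to 0.5571.
P(Dryonella | evidence) = 0.182 / 0.5571 ≈ 0.327.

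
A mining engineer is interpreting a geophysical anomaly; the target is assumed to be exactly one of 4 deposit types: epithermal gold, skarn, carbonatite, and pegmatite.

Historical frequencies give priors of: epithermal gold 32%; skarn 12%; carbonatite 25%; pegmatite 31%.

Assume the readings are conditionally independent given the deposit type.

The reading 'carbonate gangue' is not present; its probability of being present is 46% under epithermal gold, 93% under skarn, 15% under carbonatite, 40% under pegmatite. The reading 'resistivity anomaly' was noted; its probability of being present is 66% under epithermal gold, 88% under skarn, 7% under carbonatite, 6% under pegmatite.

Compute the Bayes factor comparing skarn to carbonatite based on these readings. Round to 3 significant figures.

Joint likelihood of the reading pattern under each hypothesis (using 1 − P(present | H) for each absent reading):
  skarn: (1 − 0.93) × 0.88 = 0.0616
  carbonatite: (1 − 0.15) × 0.07 = 0.0595
Bayes factor = 0.0616 / 0.0595 ≈ 1.04

1.04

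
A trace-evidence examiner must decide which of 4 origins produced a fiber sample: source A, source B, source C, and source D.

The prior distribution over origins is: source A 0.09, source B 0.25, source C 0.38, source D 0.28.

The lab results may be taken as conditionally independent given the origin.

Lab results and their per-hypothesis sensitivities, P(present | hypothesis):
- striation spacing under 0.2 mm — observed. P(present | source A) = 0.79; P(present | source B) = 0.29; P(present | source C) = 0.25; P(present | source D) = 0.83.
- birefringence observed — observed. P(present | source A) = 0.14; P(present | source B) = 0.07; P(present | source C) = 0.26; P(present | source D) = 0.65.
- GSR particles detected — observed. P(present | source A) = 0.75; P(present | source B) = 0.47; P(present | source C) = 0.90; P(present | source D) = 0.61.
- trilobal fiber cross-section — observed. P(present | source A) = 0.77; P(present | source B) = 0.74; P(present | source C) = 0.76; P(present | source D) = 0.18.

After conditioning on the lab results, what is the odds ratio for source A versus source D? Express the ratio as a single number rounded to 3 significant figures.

Posterior odds equal prior odds times the likelihood ratio; only the two competing hypotheses matter.
  source A: 0.09 × 0.79 × 0.14 × 0.75 × 0.77 = 0.0057484
  source D: 0.28 × 0.83 × 0.65 × 0.61 × 0.18 = 0.016586
Posterior odds = 0.0057484 / 0.016586 ≈ 0.347.

0.347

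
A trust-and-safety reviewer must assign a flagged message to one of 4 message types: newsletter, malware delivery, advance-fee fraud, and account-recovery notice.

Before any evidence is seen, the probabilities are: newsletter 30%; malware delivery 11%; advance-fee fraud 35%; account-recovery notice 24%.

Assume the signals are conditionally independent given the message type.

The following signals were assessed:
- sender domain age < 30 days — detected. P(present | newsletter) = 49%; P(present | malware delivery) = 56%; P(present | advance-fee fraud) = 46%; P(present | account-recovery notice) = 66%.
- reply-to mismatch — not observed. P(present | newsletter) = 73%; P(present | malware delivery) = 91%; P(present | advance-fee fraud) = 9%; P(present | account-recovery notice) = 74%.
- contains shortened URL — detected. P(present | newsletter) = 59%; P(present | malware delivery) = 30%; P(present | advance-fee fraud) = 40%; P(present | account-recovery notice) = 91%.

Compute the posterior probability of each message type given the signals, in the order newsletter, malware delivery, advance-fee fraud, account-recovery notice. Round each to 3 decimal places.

0.193, 0.014, 0.484, 0.309

Multiply each prior by the joint likelihood of the signal pattern (using 1 − P(present | H) for each absent signal):
  newsletter: 0.30 × 0.49 × (1 − 0.73) × 0.59 = 0.023417
  malware delivery: 0.11 × 0.56 × (1 − 0.91) × 0.30 = 0.0016632
  advance-fee fraud: 0.35 × 0.46 × (1 − 0.09) × 0.40 = 0.058604
  account-recovery notice: 0.24 × 0.66 × (1 − 0.74) × 0.91 = 0.037477
Normalizing constant Z = 0.023417 + 0.0016632 + 0.058604 + 0.037477 = 0.12116.
P(newsletter | evidence) = 0.023417 / 0.12116 ≈ 0.193
P(malware delivery | evidence) = 0.0016632 / 0.12116 ≈ 0.014
P(advance-fee fraud | evidence) = 0.058604 / 0.12116 ≈ 0.484
P(account-recovery notice | evidence) = 0.037477 / 0.12116 ≈ 0.309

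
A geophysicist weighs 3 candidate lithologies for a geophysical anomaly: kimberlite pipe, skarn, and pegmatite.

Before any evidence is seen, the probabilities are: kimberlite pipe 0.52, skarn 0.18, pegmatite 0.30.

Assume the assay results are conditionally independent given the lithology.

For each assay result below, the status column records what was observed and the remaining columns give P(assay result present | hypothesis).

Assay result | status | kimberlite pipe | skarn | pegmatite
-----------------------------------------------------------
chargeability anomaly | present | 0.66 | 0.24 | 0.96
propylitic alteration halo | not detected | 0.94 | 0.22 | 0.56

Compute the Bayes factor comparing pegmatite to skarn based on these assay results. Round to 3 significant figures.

The Bayes factor is the ratio of the joint likelihoods of the assay result pattern under the two hypotheses (using 1 − P(present | H) for each absent assay result).
  pegmatite: 0.96 × (1 − 0.56) = 0.4224
  skarn: 0.24 × (1 − 0.22) = 0.1872
Bayes factor = 0.4224 / 0.1872 ≈ 2.26

2.26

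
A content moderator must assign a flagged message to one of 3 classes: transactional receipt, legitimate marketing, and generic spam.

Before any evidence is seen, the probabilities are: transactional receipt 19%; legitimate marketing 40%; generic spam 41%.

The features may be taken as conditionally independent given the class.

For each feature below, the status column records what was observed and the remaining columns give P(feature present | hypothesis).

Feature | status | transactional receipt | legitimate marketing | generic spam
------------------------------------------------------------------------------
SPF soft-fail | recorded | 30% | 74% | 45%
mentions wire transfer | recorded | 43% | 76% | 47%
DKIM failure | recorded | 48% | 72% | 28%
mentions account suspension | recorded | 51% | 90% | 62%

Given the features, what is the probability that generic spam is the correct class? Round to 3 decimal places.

0.090

Multiply each prior by the joint likelihood of the feature pattern:
  transactional receipt: 0.19 × 0.30 × 0.43 × 0.48 × 0.51 = 0.006
  legitimate marketing: 0.40 × 0.74 × 0.76 × 0.72 × 0.90 = 0.14577
  generic spam: 0.41 × 0.45 × 0.47 × 0.28 × 0.62 = 0.015054
The unnormalized weights sum to 0.16683.
P(generic spam | evidence) = 0.015054 / 0.16683 ≈ 0.090.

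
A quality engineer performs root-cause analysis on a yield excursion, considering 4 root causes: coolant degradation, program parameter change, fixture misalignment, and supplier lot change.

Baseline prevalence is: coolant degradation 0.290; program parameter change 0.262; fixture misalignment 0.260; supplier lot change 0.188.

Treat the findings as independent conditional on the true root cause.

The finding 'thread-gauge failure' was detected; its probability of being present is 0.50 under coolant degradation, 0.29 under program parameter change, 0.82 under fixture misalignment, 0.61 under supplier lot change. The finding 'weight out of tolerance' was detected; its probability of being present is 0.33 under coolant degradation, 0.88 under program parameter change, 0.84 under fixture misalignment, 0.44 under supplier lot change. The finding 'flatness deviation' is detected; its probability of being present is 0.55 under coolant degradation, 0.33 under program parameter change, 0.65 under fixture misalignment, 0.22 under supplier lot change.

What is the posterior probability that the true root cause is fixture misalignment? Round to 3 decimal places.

By Bayes' rule with conditional independence, the unnormalized weight for each hypothesis is prior × ∏ likelihoods:
  coolant degradation: 0.290 × 0.50 × 0.33 × 0.55 = 0.026318
  program parameter change: 0.262 × 0.29 × 0.88 × 0.33 = 0.022065
  fixture misalignment: 0.260 × 0.82 × 0.84 × 0.65 = 0.11641
  supplier lot change: 0.188 × 0.61 × 0.44 × 0.22 = 0.011101
Normalizing constant Z = 0.026318 + 0.022065 + 0.11641 + 0.011101 = 0.17589.
P(fixture misalignment | evidence) = 0.11641 / 0.17589 ≈ 0.662.

0.662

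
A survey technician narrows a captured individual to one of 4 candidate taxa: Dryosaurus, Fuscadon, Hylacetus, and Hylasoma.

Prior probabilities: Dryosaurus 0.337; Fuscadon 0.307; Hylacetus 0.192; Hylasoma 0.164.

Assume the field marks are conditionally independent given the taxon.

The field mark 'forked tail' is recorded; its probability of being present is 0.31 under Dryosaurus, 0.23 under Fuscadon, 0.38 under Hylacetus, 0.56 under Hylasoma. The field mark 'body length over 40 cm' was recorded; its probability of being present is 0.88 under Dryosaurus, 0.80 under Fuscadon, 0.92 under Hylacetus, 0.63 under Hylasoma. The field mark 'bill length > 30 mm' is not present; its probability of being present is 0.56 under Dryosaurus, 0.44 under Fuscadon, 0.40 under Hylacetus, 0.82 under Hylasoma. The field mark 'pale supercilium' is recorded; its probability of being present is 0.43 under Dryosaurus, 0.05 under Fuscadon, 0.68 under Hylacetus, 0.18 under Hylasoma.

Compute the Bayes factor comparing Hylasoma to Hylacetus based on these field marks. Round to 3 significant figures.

Joint likelihood of the field mark pattern under each hypothesis (using 1 − P(present | H) for each absent field mark):
  Hylasoma: 0.56 × 0.63 × (1 − 0.82) × 0.18 = 0.011431
  Hylacetus: 0.38 × 0.92 × (1 − 0.40) × 0.68 = 0.14264
Bayes factor = 0.011431 / 0.14264 ≈ 0.0801

0.0801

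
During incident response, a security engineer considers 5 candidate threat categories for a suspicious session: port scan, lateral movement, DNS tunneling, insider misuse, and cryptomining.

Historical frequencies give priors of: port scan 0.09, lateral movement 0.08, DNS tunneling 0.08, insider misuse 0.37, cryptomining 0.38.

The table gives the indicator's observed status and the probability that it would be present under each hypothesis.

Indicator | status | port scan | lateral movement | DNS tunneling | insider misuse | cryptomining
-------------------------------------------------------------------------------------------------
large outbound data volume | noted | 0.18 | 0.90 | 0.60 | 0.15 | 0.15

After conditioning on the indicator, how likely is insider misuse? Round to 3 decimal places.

0.223

Multiply each prior by the likelihood of the indicator:
  port scan: 0.09 × 0.18 = 0.0162
  lateral movement: 0.08 × 0.90 = 0.072
  DNS tunneling: 0.08 × 0.60 = 0.048
  insider misuse: 0.37 × 0.15 = 0.0555
  cryptomining: 0.38 × 0.15 = 0.057
Marginal likelihood of the evidence = 0.2487.
P(insider misuse | evidence) = 0.0555 / 0.2487 ≈ 0.223.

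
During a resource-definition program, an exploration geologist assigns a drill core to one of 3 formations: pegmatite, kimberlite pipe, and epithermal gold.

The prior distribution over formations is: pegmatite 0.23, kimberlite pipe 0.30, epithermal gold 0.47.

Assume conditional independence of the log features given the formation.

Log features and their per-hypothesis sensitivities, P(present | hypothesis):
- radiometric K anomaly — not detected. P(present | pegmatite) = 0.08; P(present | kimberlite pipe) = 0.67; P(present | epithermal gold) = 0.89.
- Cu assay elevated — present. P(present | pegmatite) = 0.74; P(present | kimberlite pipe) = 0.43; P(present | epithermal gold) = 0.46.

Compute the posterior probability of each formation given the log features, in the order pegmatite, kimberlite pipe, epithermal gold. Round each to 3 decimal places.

0.702, 0.191, 0.107

Multiply each prior by the joint likelihood of the log feature pattern (using 1 − P(present | H) for each absent log feature):
  pegmatite: 0.23 × (1 − 0.08) × 0.74 = 0.15658
  kimberlite pipe: 0.30 × (1 − 0.67) × 0.43 = 0.04257
  epithermal gold: 0.47 × (1 − 0.89) × 0.46 = 0.023782
Normalizing constant Z = 0.15658 + 0.04257 + 0.023782 = 0.22294.
P(pegmatite | evidence) = 0.15658 / 0.22294 ≈ 0.702
P(kimberlite pipe | evidence) = 0.04257 / 0.22294 ≈ 0.191
P(epithermal gold | evidence) = 0.023782 / 0.22294 ≈ 0.107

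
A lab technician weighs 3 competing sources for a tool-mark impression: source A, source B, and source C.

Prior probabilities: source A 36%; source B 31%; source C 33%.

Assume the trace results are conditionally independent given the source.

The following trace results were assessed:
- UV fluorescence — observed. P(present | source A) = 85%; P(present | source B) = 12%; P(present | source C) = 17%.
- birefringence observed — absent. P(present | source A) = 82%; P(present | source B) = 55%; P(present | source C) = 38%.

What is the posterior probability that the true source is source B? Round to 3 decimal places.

0.157

By Bayes' rule with conditional independence, the unnormalized weight for each hypothesis is prior × ∏ likelihoods (using 1 − P(present | H) for each absent trace result):
  source A: 0.36 × 0.85 × (1 − 0.82) = 0.05508
  source B: 0.31 × 0.12 × (1 − 0.55) = 0.01674
  source C: 0.33 × 0.17 × (1 − 0.38) = 0.034782
The unnormalized weights sum to 0.1066.
P(source B | evidence) = 0.01674 / 0.1066 ≈ 0.157.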